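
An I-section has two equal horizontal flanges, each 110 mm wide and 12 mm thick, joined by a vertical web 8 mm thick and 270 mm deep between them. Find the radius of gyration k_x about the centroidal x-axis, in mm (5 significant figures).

Treat the section as a set of non-overlapping primitives; coordinates are from the bounding-box lower-left.
Bottom flange: 110 × 12, A = 1 320 mm², y = 6 mm, Ī = 15 840 mm⁴.
Web: 8 × 270, A = 2 160 mm², y = 147 mm, Ī = 13 122 000 mm⁴.
Top flange: 110 × 12, A = 1 320 mm², y = 288 mm, Ī = 15 840 mm⁴.
By symmetry the centroid is at mid-height, ȳ = 147 mm.
Transfer each piece to the centroidal x-axis using Ī + A·d² with d = y − 147:
  bottom flange: d = -141 mm → contributes +26 258 760 mm⁴
  web: d = 0 mm → contributes +13 122 000 mm⁴
  top flange: d = 141 mm → contributes +26 258 760 mm⁴
Total I = 65 639 520 mm⁴.
Radius of gyration: k = √(I/A) = √(65 639 520 / 4 800) = 116.9397 mm.

k_x ≈ 116.94 mm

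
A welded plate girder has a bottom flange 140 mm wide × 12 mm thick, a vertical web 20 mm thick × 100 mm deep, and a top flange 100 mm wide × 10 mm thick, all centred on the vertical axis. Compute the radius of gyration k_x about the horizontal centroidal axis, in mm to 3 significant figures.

k_x ≈ 45.4 mm

Decompose the section into non-overlapping parts with the origin at the bottom-left of its bounding rectangle.
Bottom plate: 140 × 12, A = 1 680 mm², y = 6 mm, Ī = 20 160 mm⁴.
Web plate: 20 × 100, A = 2 000 mm², y = 62 mm, Ī = 1 666 667 mm⁴.
Top plate: 100 × 10, A = 1 000 mm², y = 117 mm, Ī = 8333.3 mm⁴.
Centroid: ȳ = ΣA·y / ΣA = 53.65 mm.
Transfer each piece to the horizontal centroidal axis using Ī + A·d² with d = y − 53.65:
  bottom plate: d = -47.65 mm → contributes +3 834 569 mm⁴
  web plate: d = 8.3504 mm → contributes +1 806 126 mm⁴
  top plate: d = 63.35 mm → contributes +4 021 610 mm⁴
Total I = 9 662 305 mm⁴.
Radius of gyration: k = √(I/A) = √(9 662 305 / 4 680) = 45.438 mm.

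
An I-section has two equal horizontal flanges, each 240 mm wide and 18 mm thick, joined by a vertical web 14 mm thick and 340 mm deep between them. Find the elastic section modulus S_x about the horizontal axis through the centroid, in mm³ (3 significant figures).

S_x ≈ 1.72 × 10⁶ mm³

Decompose the section into non-overlapping parts with the origin at the bottom-left of its bounding rectangle.
Bottom flange: 240 × 18, A = 4 320 mm², y = 9 mm, Ī = 116 640 mm⁴.
Web: 14 × 340, A = 4 760 mm², y = 188 mm, Ī = 45 854 667 mm⁴.
Top flange: 240 × 18, A = 4 320 mm², y = 367 mm, Ī = 116 640 mm⁴.
By symmetry the centroid is at mid-height, ȳ = 188 mm.
Transfer each piece to the horizontal axis through the centroid using Ī + A·d² with d = y − 188:
  bottom flange: d = -179 mm → contributes +138 533 760 mm⁴
  web: d = 0 mm → contributes +45 854 667 mm⁴
  top flange: d = 179 mm → contributes +138 533 760 mm⁴
Total I = 322 922 187 mm⁴.
Extreme fibre distance c = 188 mm; S = I/c = 1 717 671 mm³.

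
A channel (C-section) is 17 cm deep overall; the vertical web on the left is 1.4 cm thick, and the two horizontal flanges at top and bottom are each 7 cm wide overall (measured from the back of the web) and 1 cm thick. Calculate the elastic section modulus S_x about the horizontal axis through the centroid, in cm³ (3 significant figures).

Treat the section as a set of non-overlapping primitives; coordinates are from the bounding-box lower-left.
Web: 1.4 × 17, A = 23.8 cm², y = 8.5 cm, Ī = 573.18 cm⁴.
Top flange (beyond web): 5.6 × 1, A = 5.6 cm², y = 16.5 cm, Ī = 0.46667 cm⁴.
Bottom flange (beyond web): 5.6 × 1, A = 5.6 cm², y = 0.5 cm, Ī = 0.46667 cm⁴.
By symmetry the centroid is at mid-height, ȳ = 8.5 cm.
Transfer each piece to the horizontal axis through the centroid using Ī + A·d² with d = y − 8.5:
  web: d = 0 cm → contributes +573.18 cm⁴
  top flange (beyond web): d = 8 cm → contributes +358.87 cm⁴
  bottom flange (beyond web): d = -8 cm → contributes +358.87 cm⁴
Total I = 1290.9 cm⁴.
Extreme fibre distance c = 8.5 cm; S = I/c = 151.87 cm³.

S_x ≈ 152 cm³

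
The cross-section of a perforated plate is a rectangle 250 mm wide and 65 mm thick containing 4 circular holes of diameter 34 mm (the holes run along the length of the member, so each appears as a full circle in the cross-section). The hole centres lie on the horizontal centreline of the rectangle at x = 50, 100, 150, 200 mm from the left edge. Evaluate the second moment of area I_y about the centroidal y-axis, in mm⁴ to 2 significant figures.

Decompose the section into non-overlapping parts with the origin at the bottom-left of its bounding rectangle.
Plate: 250 × 65, A = 16 250 mm², x = 125 mm, Ī = 84 635 417 mm⁴.
Hole 1 (subtracted): ⌀34, A = 907.9 mm², x = 50 mm, Ī = 65 597 mm⁴.
Hole 2 (subtracted): ⌀34, A = 907.9 mm², x = 100 mm, Ī = 65 597 mm⁴.
Hole 3 (subtracted): ⌀34, A = 907.9 mm², x = 150 mm, Ī = 65 597 mm⁴.
Hole 4 (subtracted): ⌀34, A = 907.9 mm², x = 200 mm, Ī = 65 597 mm⁴.
By symmetry the centroid is at mid-width, x̄ = 125 mm.
Transfer each piece to the centroidal y-axis using Ī + A·d² with d = x − 125:
  plate: d = 0 mm → contributes +84 635 417 mm⁴
  hole 1: d = -75 mm → contributes −5 172 649 mm⁴
  hole 2: d = -25 mm → contributes −633 047 mm⁴
  hole 3: d = 25 mm → contributes −633 047 mm⁴
  hole 4: d = 75 mm → contributes −5 172 649 mm⁴
Total I = 73 024 024 mm⁴.

I_y ≈ 7.3 × 10⁷ mm⁴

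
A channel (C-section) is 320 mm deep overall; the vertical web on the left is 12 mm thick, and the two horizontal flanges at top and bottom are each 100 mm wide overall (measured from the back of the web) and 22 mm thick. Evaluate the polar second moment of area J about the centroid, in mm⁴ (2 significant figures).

Break the section into simple shapes (no overlaps), measuring from the bottom-left corner of the bounding box.
Web: 12 × 320, A = 3 840 mm², y = 160 mm, Ī = 32 768 000 mm⁴.
Top flange (beyond web): 88 × 22, A = 1 936 mm², y = 309 mm, Ī = 78 085 mm⁴.
Bottom flange (beyond web): 88 × 22, A = 1 936 mm², y = 11 mm, Ī = 78 085 mm⁴.
By symmetry the centroid is at mid-height, ȳ = 160 mm.
Transfer each piece to the centroidal x-axis using Ī + A·d² with d = y − 160:
  web: d = 0 mm → contributes +32 768 000 mm⁴
  top flange (beyond web): d = 149 mm → contributes +43 059 221 mm⁴
  bottom flange (beyond web): d = -149 mm → contributes +43 059 221 mm⁴
Total I = 118 886 443 mm⁴.
For the y-axis: x̄ = 31.1 mm.
Repeating about the centroidal y-axis gives I_y = 7 364 728 mm⁴.
Polar second moment: J = I_x + I_y = 126 251 170 mm⁴.

J ≈ 1.3 × 10⁸ mm⁴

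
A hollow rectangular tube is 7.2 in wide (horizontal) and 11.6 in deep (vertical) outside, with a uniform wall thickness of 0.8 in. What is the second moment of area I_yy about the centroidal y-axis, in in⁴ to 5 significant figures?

I_yy ≈ 214.46 in⁴

Decompose the section into non-overlapping parts with the origin at the bottom-left of its bounding rectangle.
Outer rectangle: 7.2 × 11.6, A = 83.52 in², x = 3.6 in, Ī = 360.8064 in⁴.
Inner void (subtracted): 5.6 × 10, A = 56 in², x = 3.6 in, Ī = 146.3467 in⁴.
By symmetry the centroid is at mid-width, x̄ = 3.6 in.
All pieces are centred on the centroidal y-axis, so I = ΣĪ (holes subtracted) = 214.4597 in⁴.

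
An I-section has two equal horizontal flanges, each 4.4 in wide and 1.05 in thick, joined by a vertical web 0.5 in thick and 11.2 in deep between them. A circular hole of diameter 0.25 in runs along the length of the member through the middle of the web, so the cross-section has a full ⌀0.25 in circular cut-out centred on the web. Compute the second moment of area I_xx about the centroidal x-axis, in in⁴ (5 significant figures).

I_xx ≈ 406.03 in⁴

Split into non-overlapping primitives; take the origin at the lower-left of the bounding box.
Bottom flange: 4.4 × 1.05, A = 4.62 in², y = 0.525 in, Ī = 0.4244625 in⁴.
Web: 0.5 × 11.2, A = 5.6 in², y = 6.65 in, Ī = 58.53867 in⁴.
Top flange: 4.4 × 1.05, A = 4.62 in², y = 12.775 in, Ī = 0.4244625 in⁴.
Hole (subtracted): ⌀0.25, A = 0.04908739 in², y = 6.65 in, Ī = 0.0001917476 in⁴.
By symmetry the centroid is at mid-height, ȳ = 6.65 in.
Transfer each piece to the centroidal x-axis using Ī + A·d² with d = y − 6.65:
  bottom flange: d = -6.125 in → contributes +173.7467 in⁴
  web: d = 0 in → contributes +58.53867 in⁴
  top flange: d = 6.125 in → contributes +173.7467 in⁴
  hole: d = 0 in → contributes −0.0001917476 in⁴
Total I = 406.0318 in⁴.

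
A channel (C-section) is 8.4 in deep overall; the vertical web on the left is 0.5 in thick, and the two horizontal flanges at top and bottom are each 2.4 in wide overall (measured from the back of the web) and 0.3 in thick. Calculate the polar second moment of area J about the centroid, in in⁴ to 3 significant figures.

J ≈ 45.1 in⁴

Decompose the section into non-overlapping parts with the origin at the bottom-left of its bounding rectangle.
Web: 0.5 × 8.4, A = 4.2 in², y = 4.2 in, Ī = 24.696 in⁴.
Top flange (beyond web): 1.9 × 0.3, A = 0.57 in², y = 8.25 in, Ī = 0.004275 in⁴.
Bottom flange (beyond web): 1.9 × 0.3, A = 0.57 in², y = 0.15 in, Ī = 0.004275 in⁴.
By symmetry the centroid is at mid-height, ȳ = 4.2 in.
Transfer each piece to the centroidal x-axis using Ī + A·d² with d = y − 4.2:
  web: d = 0 in → contributes +24.696 in⁴
  top flange (beyond web): d = 4.05 in → contributes +9.3537 in⁴
  bottom flange (beyond web): d = -4.05 in → contributes +9.3537 in⁴
Total I = 43.403 in⁴.
For the y-axis: x̄ = 0.50618 in.
Repeating about the centroidal y-axis gives I_y = 1.7216 in⁴.
Polar second moment: J = I_x + I_y = 45.125 in⁴.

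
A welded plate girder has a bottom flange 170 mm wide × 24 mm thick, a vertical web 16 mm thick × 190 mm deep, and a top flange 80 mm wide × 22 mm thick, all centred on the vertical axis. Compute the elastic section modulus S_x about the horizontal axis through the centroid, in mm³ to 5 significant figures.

Decompose the section into non-overlapping parts with the origin at the bottom-left of its bounding rectangle.
Bottom plate: 170 × 24, A = 4 080 mm², y = 12 mm, Ī = 195 840 mm⁴.
Web plate: 16 × 190, A = 3 040 mm², y = 119 mm, Ī = 9 145 333 mm⁴.
Top plate: 80 × 22, A = 1 760 mm², y = 225 mm, Ī = 70986.67 mm⁴.
Centroid: ȳ = ΣA·y / ΣA = 90.84685 mm.
Transfer each piece to the horizontal axis through the centroid using Ī + A·d² with d = y − 90.84685:
  bottom plate: d = -78.84685 mm → contributes +25 560 487 mm⁴
  web plate: d = 28.15315 mm → contributes +11 554 837 mm⁴
  top plate: d = 134.1532 mm → contributes +31 745 827 mm⁴
Total I = 68 861 152 mm⁴.
Extreme fibre distance c = 145.1532 mm; S = I/c = 474403.4 mm³.

S_x ≈ 4.7440 × 10⁵ mm³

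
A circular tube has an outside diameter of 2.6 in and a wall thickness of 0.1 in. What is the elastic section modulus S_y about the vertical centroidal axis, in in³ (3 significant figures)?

S_y ≈ 0.473 in³

Break the section into simple shapes (no overlaps), measuring from the bottom-left corner of the bounding box.
Outer circle: ⌀2.6, A = 5.3093 in², x = 1.3 in, Ī = 2.2432 in⁴.
Bore (subtracted): ⌀2.4, A = 4.5239 in², x = 1.3 in, Ī = 1.6286 in⁴.
By symmetry the centroid is at mid-width, x̄ = 1.3 in.
All pieces are centred on the vertical centroidal axis, so I = ΣĪ (holes subtracted) = 0.61457 in⁴.
Extreme fibre distance c = 1.3 in; S = I/c = 0.47275 in³.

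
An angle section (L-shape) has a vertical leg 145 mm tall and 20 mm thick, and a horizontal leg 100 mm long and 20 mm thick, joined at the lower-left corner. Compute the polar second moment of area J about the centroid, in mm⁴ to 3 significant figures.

J ≈ 1.27 × 10⁷ mm⁴

Break the section into simple shapes (no overlaps), measuring from the bottom-left corner of the bounding box.
Vertical leg: 20 × 145, A = 2 900 mm², y = 72.5 mm, Ī = 5 081 042 mm⁴.
Horizontal leg (remainder): 80 × 20, A = 1 600 mm², y = 10 mm, Ī = 53 333 mm⁴.
Centroid: ȳ = ΣA·y / ΣA = 50.278 mm.
Transfer each piece to the centroidal x-axis using Ī + A·d² with d = y − 50.278:
  vertical leg: d = 22.222 mm → contributes +6 513 140 mm⁴
  horizontal leg (remainder): d = -40.278 mm → contributes +2 649 012 mm⁴
Total I = 9 162 153 mm⁴.
For the y-axis: x̄ = 27.778 mm.
Repeating about the centroidal y-axis gives I_y = 3 527 778 mm⁴.
Polar second moment: J = I_x + I_y = 12 689 931 mm⁴.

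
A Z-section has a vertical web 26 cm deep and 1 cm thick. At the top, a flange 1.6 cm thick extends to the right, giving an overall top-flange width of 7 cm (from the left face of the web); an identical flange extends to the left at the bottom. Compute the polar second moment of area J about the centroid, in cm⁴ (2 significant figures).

Break the section into simple shapes (no overlaps), measuring from the bottom-left corner of the bounding box.
Web: 1 × 26, A = 26 cm², y = 13 cm, Ī = 1 465 cm⁴.
Top flange (beyond web): 6 × 1.6, A = 9.6 cm², y = 25.2 cm, Ī = 2.048 cm⁴.
Bottom flange (beyond web): 6 × 1.6, A = 9.6 cm², y = 0.8 cm, Ī = 2.048 cm⁴.
Centroid: ȳ = ΣA·y / ΣA = 13 cm.
Transfer each piece to the centroidal x-axis using Ī + A·d² with d = y − 13:
  web: d = 0 cm → contributes +1 465 cm⁴
  top flange (beyond web): d = 12.2 cm → contributes +1 431 cm⁴
  bottom flange (beyond web): d = -12.2 cm → contributes +1 431 cm⁴
Total I = 4 326 cm⁴.
For the y-axis: x̄ = 6.5 cm.
Repeating about the centroidal y-axis gives I_y = 295 cm⁴.
Polar second moment: J = I_x + I_y = 4 621 cm⁴.

J ≈ 4600 cm⁴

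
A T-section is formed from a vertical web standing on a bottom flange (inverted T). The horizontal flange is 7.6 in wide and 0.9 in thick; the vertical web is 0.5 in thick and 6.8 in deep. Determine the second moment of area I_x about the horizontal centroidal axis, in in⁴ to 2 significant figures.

I_x ≈ 47 in⁴

Split into non-overlapping primitives; take the origin at the lower-left of the bounding box.
Flange: 7.6 × 0.9, A = 6.84 in², y = 0.45 in, Ī = 0.4617 in⁴.
Web: 0.5 × 6.8, A = 3.4 in², y = 4.3 in, Ī = 13.1 in⁴.
Centroid: ȳ = ΣA·y / ΣA = 1.728 in.
Transfer each piece to the horizontal centroidal axis using Ī + A·d² with d = y − 1.728:
  flange: d = -1.278 in → contributes +11.64 in⁴
  web: d = 2.572 in → contributes +35.59 in⁴
Total I = 47.23 in⁴.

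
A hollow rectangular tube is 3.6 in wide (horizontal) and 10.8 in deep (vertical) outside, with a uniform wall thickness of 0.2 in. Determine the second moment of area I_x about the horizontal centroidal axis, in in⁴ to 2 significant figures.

Break the section into simple shapes (no overlaps), measuring from the bottom-left corner of the bounding box.
Outer rectangle: 3.6 × 10.8, A = 38.88 in², y = 5.4 in, Ī = 377.9 in⁴.
Inner void (subtracted): 3.2 × 10.4, A = 33.28 in², y = 5.4 in, Ī = 300 in⁴.
By symmetry the centroid is at mid-height, ȳ = 5.4 in.
All pieces are centred on the horizontal centroidal axis, so I = ΣĪ (holes subtracted) = 77.95 in⁴.

I_x ≈ 78 in⁴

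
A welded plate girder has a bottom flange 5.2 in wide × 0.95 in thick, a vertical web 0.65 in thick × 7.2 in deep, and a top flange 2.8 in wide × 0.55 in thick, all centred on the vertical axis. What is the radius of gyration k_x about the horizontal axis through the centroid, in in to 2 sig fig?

k_x ≈ 3.1 in

Break the section into simple shapes (no overlaps), measuring from the bottom-left corner of the bounding box.
Bottom plate: 5.2 × 0.95, A = 4.94 in², y = 0.475 in, Ī = 0.3715 in⁴.
Web plate: 0.65 × 7.2, A = 4.68 in², y = 4.55 in, Ī = 20.22 in⁴.
Top plate: 2.8 × 0.55, A = 1.54 in², y = 8.425 in, Ī = 0.03882 in⁴.
Centroid: ȳ = ΣA·y / ΣA = 3.281 in.
Transfer each piece to the horizontal axis through the centroid using Ī + A·d² with d = y − 3.281:
  bottom plate: d = -2.806 in → contributes +39.26 in⁴
  web plate: d = 1.269 in → contributes +27.76 in⁴
  top plate: d = 5.144 in → contributes +40.79 in⁴
Total I = 107.8 in⁴.
Radius of gyration: k = √(I/A) = √(107.8 / 11.16) = 3.108 in.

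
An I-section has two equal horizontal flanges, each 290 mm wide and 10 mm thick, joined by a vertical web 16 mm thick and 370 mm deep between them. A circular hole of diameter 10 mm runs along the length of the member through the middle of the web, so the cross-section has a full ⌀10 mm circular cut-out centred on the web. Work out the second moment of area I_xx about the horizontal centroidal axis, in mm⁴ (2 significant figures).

I_xx ≈ 2.8 × 10⁸ mm⁴

Break the section into simple shapes (no overlaps), measuring from the bottom-left corner of the bounding box.
Bottom flange: 290 × 10, A = 2 900 mm², y = 5 mm, Ī = 24 167 mm⁴.
Web: 16 × 370, A = 5 920 mm², y = 195 mm, Ī = 67 537 333 mm⁴.
Top flange: 290 × 10, A = 2 900 mm², y = 385 mm, Ī = 24 167 mm⁴.
Hole (subtracted): ⌀10, A = 78.54 mm², y = 195 mm, Ī = 490.9 mm⁴.
By symmetry the centroid is at mid-height, ȳ = 195 mm.
Transfer each piece to the horizontal centroidal axis using Ī + A·d² with d = y − 195:
  bottom flange: d = -190 mm → contributes +104 714 167 mm⁴
  web: d = 0 mm → contributes +67 537 333 mm⁴
  top flange: d = 190 mm → contributes +104 714 167 mm⁴
  hole: d = 0 mm → contributes −490.9 mm⁴
Total I = 276 965 176 mm⁴.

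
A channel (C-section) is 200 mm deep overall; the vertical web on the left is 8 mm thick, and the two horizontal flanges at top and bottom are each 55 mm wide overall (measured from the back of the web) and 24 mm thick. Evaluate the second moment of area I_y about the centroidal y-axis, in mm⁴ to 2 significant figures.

Treat the section as a set of non-overlapping primitives; coordinates are from the bounding-box lower-left.
Web: 8 × 200, A = 1 600 mm², x = 4 mm, Ī = 8 533 mm⁴.
Top flange (beyond web): 47 × 24, A = 1 128 mm², x = 31.5 mm, Ī = 207 646 mm⁴.
Bottom flange (beyond web): 47 × 24, A = 1 128 mm², x = 31.5 mm, Ī = 207 646 mm⁴.
Centroid: x̄ = ΣA·x / ΣA = 20.09 mm.
Transfer each piece to the centroidal y-axis using Ī + A·d² with d = x − 20.09:
  web: d = -16.09 mm → contributes +422 714 mm⁴
  top flange (beyond web): d = 11.41 mm → contributes +354 518 mm⁴
  bottom flange (beyond web): d = 11.41 mm → contributes +354 518 mm⁴
Total I = 1 131 751 mm⁴.

I_y ≈ 1.1 × 10⁶ mm⁴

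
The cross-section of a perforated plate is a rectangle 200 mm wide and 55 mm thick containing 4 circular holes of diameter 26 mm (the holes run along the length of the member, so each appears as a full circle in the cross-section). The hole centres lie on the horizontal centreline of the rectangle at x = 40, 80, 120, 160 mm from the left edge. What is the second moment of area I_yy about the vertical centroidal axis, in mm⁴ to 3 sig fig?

Decompose the section into non-overlapping parts with the origin at the bottom-left of its bounding rectangle.
Plate: 200 × 55, A = 11 000 mm², x = 100 mm, Ī = 36 666 667 mm⁴.
Hole 1 (subtracted): ⌀26, A = 530.93 mm², x = 40 mm, Ī = 22 432 mm⁴.
Hole 2 (subtracted): ⌀26, A = 530.93 mm², x = 80 mm, Ī = 22 432 mm⁴.
Hole 3 (subtracted): ⌀26, A = 530.93 mm², x = 120 mm, Ī = 22 432 mm⁴.
Hole 4 (subtracted): ⌀26, A = 530.93 mm², x = 160 mm, Ī = 22 432 mm⁴.
By symmetry the centroid is at mid-width, x̄ = 100 mm.
Transfer each piece to the vertical centroidal axis using Ī + A·d² with d = x − 100:
  plate: d = 0 mm → contributes +36 666 667 mm⁴
  hole 1: d = -60 mm → contributes −1 933 777 mm⁴
  hole 2: d = -20 mm → contributes −234 803 mm⁴
  hole 3: d = 20 mm → contributes −234 803 mm⁴
  hole 4: d = 60 mm → contributes −1 933 777 mm⁴
Total I = 32 329 506 mm⁴.

I_yy ≈ 3.23 × 10⁷ mm⁴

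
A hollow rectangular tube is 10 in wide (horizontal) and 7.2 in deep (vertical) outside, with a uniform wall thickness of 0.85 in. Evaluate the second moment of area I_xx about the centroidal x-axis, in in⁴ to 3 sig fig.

Treat the section as a set of non-overlapping primitives; coordinates are from the bounding-box lower-left.
Outer rectangle: 10 × 7.2, A = 72 in², y = 3.6 in, Ī = 311.04 in⁴.
Inner void (subtracted): 8.3 × 5.5, A = 45.65 in², y = 3.6 in, Ī = 115.08 in⁴.
By symmetry the centroid is at mid-height, ȳ = 3.6 in.
All pieces are centred on the centroidal x-axis, so I = ΣĪ (holes subtracted) = 195.96 in⁴.

I_xx ≈ 196 in⁴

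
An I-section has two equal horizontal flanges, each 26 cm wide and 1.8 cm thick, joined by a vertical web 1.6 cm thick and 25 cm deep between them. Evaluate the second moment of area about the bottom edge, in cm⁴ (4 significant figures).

I_base ≈ 4.624 × 10⁴ cm⁴

Split into non-overlapping primitives; take the origin at the lower-left of the bounding box.
Bottom flange: 26 × 1.8, A = 46.8 cm², y = 0.9 cm, Ī = 12.636 cm⁴.
Web: 1.6 × 25, A = 40 cm², y = 14.3 cm, Ī = 2083.33 cm⁴.
Top flange: 26 × 1.8, A = 46.8 cm², y = 27.7 cm, Ī = 12.636 cm⁴.
Transfer each piece to the base of the section using Ī + A·d² with d = y − 0:
  bottom flange: d = 0.9 cm → contributes +50.544 cm⁴
  web: d = 14.3 cm → contributes +10262.9 cm⁴
  top flange: d = 27.7 cm → contributes +35921.8 cm⁴
Total I = 46235.3 cm⁴.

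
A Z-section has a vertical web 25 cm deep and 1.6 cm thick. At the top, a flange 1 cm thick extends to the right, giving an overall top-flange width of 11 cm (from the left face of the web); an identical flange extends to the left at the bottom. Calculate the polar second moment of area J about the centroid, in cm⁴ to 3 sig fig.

J ≈ 5510 cm⁴

Decompose the section into non-overlapping parts with the origin at the bottom-left of its bounding rectangle.
Web: 1.6 × 25, A = 40 cm², y = 12.5 cm, Ī = 2083.3 cm⁴.
Top flange (beyond web): 9.4 × 1, A = 9.4 cm², y = 24.5 cm, Ī = 0.78333 cm⁴.
Bottom flange (beyond web): 9.4 × 1, A = 9.4 cm², y = 0.5 cm, Ī = 0.78333 cm⁴.
Centroid: ȳ = ΣA·y / ΣA = 12.5 cm.
Transfer each piece to the centroidal x-axis using Ī + A·d² with d = y − 12.5:
  web: d = 0 cm → contributes +2083.3 cm⁴
  top flange (beyond web): d = 12 cm → contributes +1354.4 cm⁴
  bottom flange (beyond web): d = -12 cm → contributes +1354.4 cm⁴
Total I = 4792.1 cm⁴.
For the y-axis: x̄ = 10.2 cm.
Repeating about the centroidal y-axis gives I_y = 715.66 cm⁴.
Polar second moment: J = I_x + I_y = 5507.8 cm⁴.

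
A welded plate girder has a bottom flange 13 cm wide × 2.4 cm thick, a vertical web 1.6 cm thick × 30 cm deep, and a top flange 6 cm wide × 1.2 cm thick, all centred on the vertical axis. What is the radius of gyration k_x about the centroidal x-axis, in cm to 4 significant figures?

k_x ≈ 11.67 cm

Decompose the section into non-overlapping parts with the origin at the bottom-left of its bounding rectangle.
Bottom plate: 13 × 2.4, A = 31.2 cm², y = 1.2 cm, Ī = 14.976 cm⁴.
Web plate: 1.6 × 30, A = 48 cm², y = 17.4 cm, Ī = 3 600 cm⁴.
Top plate: 6 × 1.2, A = 7.2 cm², y = 33 cm, Ī = 0.864 cm⁴.
Centroid: ȳ = ΣA·y / ΣA = 12.85 cm.
Transfer each piece to the centroidal x-axis using Ī + A·d² with d = y − 12.85:
  bottom plate: d = -11.65 cm → contributes +4249.52 cm⁴
  web plate: d = 4.55 cm → contributes +4593.72 cm⁴
  top plate: d = 20.15 cm → contributes +2924.23 cm⁴
Total I = 11767.5 cm⁴.
Radius of gyration: k = √(I/A) = √(11767.5 / 86.4) = 11.6704 cm.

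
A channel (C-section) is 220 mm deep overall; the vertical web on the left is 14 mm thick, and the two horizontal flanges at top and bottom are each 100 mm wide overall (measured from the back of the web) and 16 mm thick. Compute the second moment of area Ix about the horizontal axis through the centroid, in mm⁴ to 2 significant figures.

Ix ≈ 4.1 × 10⁷ mm⁴

Split into non-overlapping primitives; take the origin at the lower-left of the bounding box.
Web: 14 × 220, A = 3 080 mm², y = 110 mm, Ī = 12 422 667 mm⁴.
Top flange (beyond web): 86 × 16, A = 1 376 mm², y = 212 mm, Ī = 29 355 mm⁴.
Bottom flange (beyond web): 86 × 16, A = 1 376 mm², y = 8 mm, Ī = 29 355 mm⁴.
By symmetry the centroid is at mid-height, ȳ = 110 mm.
Transfer each piece to the horizontal axis through the centroid using Ī + A·d² with d = y − 110:
  web: d = 0 mm → contributes +12 422 667 mm⁴
  top flange (beyond web): d = 102 mm → contributes +14 345 259 mm⁴
  bottom flange (beyond web): d = -102 mm → contributes +14 345 259 mm⁴
Total I = 41 113 184 mm⁴.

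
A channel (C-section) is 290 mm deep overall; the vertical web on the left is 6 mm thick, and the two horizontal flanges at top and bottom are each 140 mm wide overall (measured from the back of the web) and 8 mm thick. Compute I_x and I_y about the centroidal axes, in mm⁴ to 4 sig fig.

I_x ≈ 5.483 × 10⁷ mm⁴, I_y ≈ 7.920 × 10⁶ mm⁴

Break the section into simple shapes (no overlaps), measuring from the bottom-left corner of the bounding box.
Web: 6 × 290, A = 1 740 mm², y = 145 mm, Ī = 12 194 500 mm⁴.
Top flange (beyond web): 134 × 8, A = 1 072 mm², y = 286 mm, Ī = 5717.33 mm⁴.
Bottom flange (beyond web): 134 × 8, A = 1 072 mm², y = 4 mm, Ī = 5717.33 mm⁴.
By symmetry the centroid is at mid-height, ȳ = 145 mm.
Transfer each piece to the centroidal x-axis using Ī + A·d² with d = y − 145:
  web: d = 0 mm → contributes +12 194 500 mm⁴
  top flange (beyond web): d = 141 mm → contributes +21 318 149 mm⁴
  bottom flange (beyond web): d = -141 mm → contributes +21 318 149 mm⁴
Total I = 54 830 799 mm⁴.
For the y-axis: x̄ = 41.6406 mm.
Repeating about the centroidal y-axis gives I_y = 7 919 781 mm⁴.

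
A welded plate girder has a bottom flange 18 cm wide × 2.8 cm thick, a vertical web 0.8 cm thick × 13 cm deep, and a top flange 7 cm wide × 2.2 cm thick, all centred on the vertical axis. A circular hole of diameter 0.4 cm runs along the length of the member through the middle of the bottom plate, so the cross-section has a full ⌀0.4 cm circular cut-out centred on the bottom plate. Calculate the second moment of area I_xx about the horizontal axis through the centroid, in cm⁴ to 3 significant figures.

I_xx ≈ 3180 cm⁴

Break the section into simple shapes (no overlaps), measuring from the bottom-left corner of the bounding box.
Bottom plate: 18 × 2.8, A = 50.4 cm², y = 1.4 cm, Ī = 32.928 cm⁴.
Web plate: 0.8 × 13, A = 10.4 cm², y = 9.3 cm, Ī = 146.47 cm⁴.
Top plate: 7 × 2.2, A = 15.4 cm², y = 16.9 cm, Ī = 6.2113 cm⁴.
Hole (subtracted): ⌀0.4, A = 0.12566 cm², y = 1.4 cm, Ī = 0.0012566 cm⁴.
Centroid: ȳ = ΣA·y / ΣA = 5.6177 cm.
Transfer each piece to the horizontal axis through the centroid using Ī + A·d² with d = y − 5.6177:
  bottom plate: d = -4.2177 cm → contributes +929.5 cm⁴
  web plate: d = 3.6823 cm → contributes +287.48 cm⁴
  top plate: d = 11.282 cm → contributes +1966.5 cm⁴
  hole: d = -4.2177 cm → contributes −2.2367 cm⁴
Total I = 3181.2 cm⁴.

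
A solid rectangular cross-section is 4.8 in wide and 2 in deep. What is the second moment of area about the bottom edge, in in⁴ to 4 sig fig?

The section: 4.8 × 2, A = 9.6 in², y = 1 in, Ī = 3.2 in⁴.
Transfer it to the base of the section using Ī + A·d² with d = y − 0:
  the section: d = 1 in → contributes +12.8 in⁴
Total I = 12.8 in⁴.

I_base ≈ 12.80 in⁴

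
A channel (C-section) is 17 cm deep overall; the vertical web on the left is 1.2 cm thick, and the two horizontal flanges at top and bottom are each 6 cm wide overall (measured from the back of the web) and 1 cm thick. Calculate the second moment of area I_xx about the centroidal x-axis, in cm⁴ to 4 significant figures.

Break the section into simple shapes (no overlaps), measuring from the bottom-left corner of the bounding box.
Web: 1.2 × 17, A = 20.4 cm², y = 8.5 cm, Ī = 491.3 cm⁴.
Top flange (beyond web): 4.8 × 1, A = 4.8 cm², y = 16.5 cm, Ī = 0.4 cm⁴.
Bottom flange (beyond web): 4.8 × 1, A = 4.8 cm², y = 0.5 cm, Ī = 0.4 cm⁴.
By symmetry the centroid is at mid-height, ȳ = 8.5 cm.
Transfer each piece to the centroidal x-axis using Ī + A·d² with d = y − 8.5:
  web: d = 0 cm → contributes +491.3 cm⁴
  top flange (beyond web): d = 8 cm → contributes +307.6 cm⁴
  bottom flange (beyond web): d = -8 cm → contributes +307.6 cm⁴
Total I = 1106.5 cm⁴.

I_xx ≈ 1107 cm⁴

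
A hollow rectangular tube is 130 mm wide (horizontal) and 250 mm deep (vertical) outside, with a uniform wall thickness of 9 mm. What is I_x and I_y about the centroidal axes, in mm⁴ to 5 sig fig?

Split into non-overlapping primitives; take the origin at the lower-left of the bounding box.
Outer rectangle: 130 × 250, A = 32 500 mm², y = 125 mm, Ī = 169 270 833 mm⁴.
Inner void (subtracted): 112 × 232, A = 25 984 mm², y = 125 mm, Ī = 116 546 901 mm⁴.
By symmetry the centroid is at mid-height, ȳ = 125 mm.
All pieces are centred on the centroidal x-axis, so I = ΣĪ (holes subtracted) = 52 723 932 mm⁴.
Repeating about the centroidal y-axis gives I_y = 18 608 892 mm⁴.

I_x ≈ 5.2724 × 10⁷ mm⁴, I_y ≈ 1.8609 × 10⁷ mm⁴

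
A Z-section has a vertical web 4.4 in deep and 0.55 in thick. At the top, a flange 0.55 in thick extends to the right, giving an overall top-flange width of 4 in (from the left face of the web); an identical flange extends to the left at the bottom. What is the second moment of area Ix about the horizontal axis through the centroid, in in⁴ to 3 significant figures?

Ix ≈ 18.1 in⁴

Split into non-overlapping primitives; take the origin at the lower-left of the bounding box.
Web: 0.55 × 4.4, A = 2.42 in², y = 2.2 in, Ī = 3.9043 in⁴.
Top flange (beyond web): 3.45 × 0.55, A = 1.8975 in², y = 4.125 in, Ī = 0.047833 in⁴.
Bottom flange (beyond web): 3.45 × 0.55, A = 1.8975 in², y = 0.275 in, Ī = 0.047833 in⁴.
Centroid: ȳ = ΣA·y / ΣA = 2.2 in.
Transfer each piece to the horizontal axis through the centroid using Ī + A·d² with d = y − 2.2:
  web: d = 0 in → contributes +3.9043 in⁴
  top flange (beyond web): d = 1.925 in → contributes +7.0793 in⁴
  bottom flange (beyond web): d = -1.925 in → contributes +7.0793 in⁴
Total I = 18.063 in⁴.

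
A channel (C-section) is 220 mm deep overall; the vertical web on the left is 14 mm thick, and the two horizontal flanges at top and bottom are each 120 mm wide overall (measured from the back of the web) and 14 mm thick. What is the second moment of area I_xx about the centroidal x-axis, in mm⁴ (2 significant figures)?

Treat the section as a set of non-overlapping primitives; coordinates are from the bounding-box lower-left.
Web: 14 × 220, A = 3 080 mm², y = 110 mm, Ī = 12 422 667 mm⁴.
Top flange (beyond web): 106 × 14, A = 1 484 mm², y = 213 mm, Ī = 24 239 mm⁴.
Bottom flange (beyond web): 106 × 14, A = 1 484 mm², y = 7 mm, Ī = 24 239 mm⁴.
By symmetry the centroid is at mid-height, ȳ = 110 mm.
Transfer each piece to the centroidal x-axis using Ī + A·d² with d = y − 110:
  web: d = 0 mm → contributes +12 422 667 mm⁴
  top flange (beyond web): d = 103 mm → contributes +15 767 995 mm⁴
  bottom flange (beyond web): d = -103 mm → contributes +15 767 995 mm⁴
Total I = 43 958 656 mm⁴.

I_xx ≈ 4.4 × 10⁷ mm⁴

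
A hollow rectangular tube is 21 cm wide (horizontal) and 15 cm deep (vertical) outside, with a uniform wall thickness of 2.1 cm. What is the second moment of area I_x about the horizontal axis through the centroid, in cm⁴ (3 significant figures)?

Treat the section as a set of non-overlapping primitives; coordinates are from the bounding-box lower-left.
Outer rectangle: 21 × 15, A = 315 cm², y = 7.5 cm, Ī = 5906.3 cm⁴.
Inner void (subtracted): 16.8 × 10.8, A = 181.44 cm², y = 7.5 cm, Ī = 1763.6 cm⁴.
By symmetry the centroid is at mid-height, ȳ = 7.5 cm.
All pieces are centred on the horizontal axis through the centroid, so I = ΣĪ (holes subtracted) = 4142.7 cm⁴.

I_x ≈ 4140 cm⁴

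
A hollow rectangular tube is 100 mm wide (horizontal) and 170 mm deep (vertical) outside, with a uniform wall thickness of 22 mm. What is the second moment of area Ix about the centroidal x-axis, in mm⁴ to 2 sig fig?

Treat the section as a set of non-overlapping primitives; coordinates are from the bounding-box lower-left.
Outer rectangle: 100 × 170, A = 17 000 mm², y = 85 mm, Ī = 40 941 667 mm⁴.
Inner void (subtracted): 56 × 126, A = 7 056 mm², y = 85 mm, Ī = 9 335 088 mm⁴.
By symmetry the centroid is at mid-height, ȳ = 85 mm.
All pieces are centred on the centroidal x-axis, so I = ΣĪ (holes subtracted) = 31 606 579 mm⁴.

Ix ≈ 3.2 × 10⁷ mm⁴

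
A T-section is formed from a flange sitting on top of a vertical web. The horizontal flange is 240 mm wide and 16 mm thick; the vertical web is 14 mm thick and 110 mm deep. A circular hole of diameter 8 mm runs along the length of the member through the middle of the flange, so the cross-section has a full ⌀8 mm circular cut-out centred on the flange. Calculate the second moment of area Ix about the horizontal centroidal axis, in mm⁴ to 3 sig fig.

Split into non-overlapping primitives; take the origin at the lower-left of the bounding box.
Flange: 240 × 16, A = 3 840 mm², y = 118 mm, Ī = 81 920 mm⁴.
Web: 14 × 110, A = 1 540 mm², y = 55 mm, Ī = 1 552 833 mm⁴.
Hole (subtracted): ⌀8, A = 50.265 mm², y = 118 mm, Ī = 201.06 mm⁴.
Centroid: ȳ = ΣA·y / ΣA = 99.796 mm.
Transfer each piece to the horizontal centroidal axis using Ī + A·d² with d = y − 99.796:
  flange: d = 18.204 mm → contributes +1 354 376 mm⁴
  web: d = -44.796 mm → contributes +4 643 187 mm⁴
  hole: d = 18.204 mm → contributes −16 857 mm⁴
Total I = 5 980 705 mm⁴.

Ix ≈ 5.98 × 10⁶ mm⁴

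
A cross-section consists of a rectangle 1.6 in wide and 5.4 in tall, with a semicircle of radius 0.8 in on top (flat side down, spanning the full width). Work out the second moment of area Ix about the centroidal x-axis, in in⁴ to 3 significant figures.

Ix ≈ 29.4 in⁴

Split into non-overlapping primitives; take the origin at the lower-left of the bounding box.
Rectangular body: 1.6 × 5.4, A = 8.64 in², y = 2.7 in, Ī = 20.995 in⁴.
Semicircular cap: semicircle r = 0.8, A = 1.0053 in², y = 5.7395 in, Ī = 0.044956 in⁴.
Centroid: ȳ = ΣA·y / ΣA = 3.0168 in.
Transfer each piece to the centroidal x-axis using Ī + A·d² with d = y − 3.0168:
  rectangular body: d = -0.3168 in → contributes +21.862 in⁴
  semicircular cap: d = 2.7227 in → contributes +7.4976 in⁴
Total I = 29.36 in⁴.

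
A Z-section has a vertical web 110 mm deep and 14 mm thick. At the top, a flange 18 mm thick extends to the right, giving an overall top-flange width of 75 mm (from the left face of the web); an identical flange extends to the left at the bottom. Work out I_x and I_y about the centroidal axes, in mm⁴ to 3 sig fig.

Break the section into simple shapes (no overlaps), measuring from the bottom-left corner of the bounding box.
Web: 14 × 110, A = 1 540 mm², y = 55 mm, Ī = 1 552 833 mm⁴.
Top flange (beyond web): 61 × 18, A = 1 098 mm², y = 101 mm, Ī = 29 646 mm⁴.
Bottom flange (beyond web): 61 × 18, A = 1 098 mm², y = 9 mm, Ī = 29 646 mm⁴.
Centroid: ȳ = ΣA·y / ΣA = 55 mm.
Transfer each piece to the centroidal x-axis using Ī + A·d² with d = y − 55:
  web: d = 0 mm → contributes +1 552 833 mm⁴
  top flange (beyond web): d = 46 mm → contributes +2 353 014 mm⁴
  bottom flange (beyond web): d = -46 mm → contributes +2 353 014 mm⁴
Total I = 6 258 861 mm⁴.
For the y-axis: x̄ = 68 mm.
Repeating about the centroidal y-axis gives I_y = 3 794 221 mm⁴.

I_x ≈ 6.26 × 10⁶ mm⁴, I_y ≈ 3.79 × 10⁶ mm⁴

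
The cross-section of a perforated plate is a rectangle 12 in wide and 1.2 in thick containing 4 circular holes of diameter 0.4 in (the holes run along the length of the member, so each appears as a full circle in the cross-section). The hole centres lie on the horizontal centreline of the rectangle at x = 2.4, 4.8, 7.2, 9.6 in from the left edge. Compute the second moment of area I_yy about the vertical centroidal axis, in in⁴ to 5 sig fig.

Treat the section as a set of non-overlapping primitives; coordinates are from the bounding-box lower-left.
Plate: 12 × 1.2, A = 14.4 in², x = 6 in, Ī = 172.8 in⁴.
Hole 1 (subtracted): ⌀0.4, A = 0.1256637 in², x = 2.4 in, Ī = 0.001256637 in⁴.
Hole 2 (subtracted): ⌀0.4, A = 0.1256637 in², x = 4.8 in, Ī = 0.001256637 in⁴.
Hole 3 (subtracted): ⌀0.4, A = 0.1256637 in², x = 7.2 in, Ī = 0.001256637 in⁴.
Hole 4 (subtracted): ⌀0.4, A = 0.1256637 in², x = 9.6 in, Ī = 0.001256637 in⁴.
By symmetry the centroid is at mid-width, x̄ = 6 in.
Transfer each piece to the vertical centroidal axis using Ī + A·d² with d = x − 6:
  plate: d = 0 in → contributes +172.8 in⁴
  hole 1: d = -3.6 in → contributes −1.629858 in⁴
  hole 2: d = -1.2 in → contributes −0.1822124 in⁴
  hole 3: d = 1.2 in → contributes −0.1822124 in⁴
  hole 4: d = 3.6 in → contributes −1.629858 in⁴
Total I = 169.1759 in⁴.

I_yy ≈ 169.18 in⁴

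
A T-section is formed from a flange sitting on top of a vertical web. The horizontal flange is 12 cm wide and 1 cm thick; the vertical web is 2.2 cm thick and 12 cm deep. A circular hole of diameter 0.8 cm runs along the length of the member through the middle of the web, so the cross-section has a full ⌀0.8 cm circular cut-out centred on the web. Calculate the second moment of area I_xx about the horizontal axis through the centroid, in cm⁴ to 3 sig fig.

Break the section into simple shapes (no overlaps), measuring from the bottom-left corner of the bounding box.
Flange: 12 × 1, A = 12 cm², y = 12.5 cm, Ī = 1 cm⁴.
Web: 2.2 × 12, A = 26.4 cm², y = 6 cm, Ī = 316.8 cm⁴.
Hole (subtracted): ⌀0.8, A = 0.50265 cm², y = 6 cm, Ī = 0.020106 cm⁴.
Centroid: ȳ = ΣA·y / ΣA = 8.0582 cm.
Transfer each piece to the horizontal axis through the centroid using Ī + A·d² with d = y − 8.0582:
  flange: d = 4.4418 cm → contributes +237.76 cm⁴
  web: d = -2.0582 cm → contributes +428.63 cm⁴
  hole: d = -2.0582 cm → contributes −2.1494 cm⁴
Total I = 664.24 cm⁴.

I_xx ≈ 664 cm⁴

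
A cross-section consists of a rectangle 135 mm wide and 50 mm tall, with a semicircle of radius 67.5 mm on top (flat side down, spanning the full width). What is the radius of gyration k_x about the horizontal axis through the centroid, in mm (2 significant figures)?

Treat the section as a set of non-overlapping primitives; coordinates are from the bounding-box lower-left.
Rectangular body: 135 × 50, A = 6 750 mm², y = 25 mm, Ī = 1 406 250 mm⁴.
Semicircular cap: semicircle r = 67.5, A = 7 157 mm², y = 78.65 mm, Ī = 2 278 490 mm⁴.
Centroid: ȳ = ΣA·y / ΣA = 52.61 mm.
Transfer each piece to the horizontal axis through the centroid using Ī + A·d² with d = y − 52.61:
  rectangular body: d = -27.61 mm → contributes +6 551 431 mm⁴
  semicircular cap: d = 26.04 mm → contributes +7 131 119 mm⁴
Total I = 13 682 550 mm⁴.
Radius of gyration: k = √(I/A) = √(13 682 550 / 13 907) = 31.37 mm.

k_x ≈ 31 mm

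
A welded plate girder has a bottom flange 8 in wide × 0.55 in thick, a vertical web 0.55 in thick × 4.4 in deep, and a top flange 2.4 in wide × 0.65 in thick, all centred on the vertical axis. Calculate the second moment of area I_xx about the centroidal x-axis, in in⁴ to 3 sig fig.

I_xx ≈ 35.2 in⁴

Decompose the section into non-overlapping parts with the origin at the bottom-left of its bounding rectangle.
Bottom plate: 8 × 0.55, A = 4.4 in², y = 0.275 in, Ī = 0.11092 in⁴.
Web plate: 0.55 × 4.4, A = 2.42 in², y = 2.75 in, Ī = 3.9043 in⁴.
Top plate: 2.4 × 0.65, A = 1.56 in², y = 5.275 in, Ī = 0.054925 in⁴.
Centroid: ȳ = ΣA·y / ΣA = 1.9205 in.
Transfer each piece to the centroidal x-axis using Ī + A·d² with d = y − 1.9205:
  bottom plate: d = -1.6455 in → contributes +12.025 in⁴
  web plate: d = 0.82947 in → contributes +5.5693 in⁴
  top plate: d = 3.3545 in → contributes +17.609 in⁴
Total I = 35.203 in⁴.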